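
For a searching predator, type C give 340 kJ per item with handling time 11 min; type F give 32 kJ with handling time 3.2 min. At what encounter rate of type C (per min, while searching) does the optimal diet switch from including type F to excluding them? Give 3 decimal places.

0.043 per min

The zero-one rule: include type F iff E₂/h₂ > λE₁/(1+λh₁). Equality gives the switch point.
λE₁h₂ = E₂ + λE₂h₁ ⇒ λ = E₂/(E₁h₂ − E₂h₁) = 32/(1088 − 352) = 0.04348 per min.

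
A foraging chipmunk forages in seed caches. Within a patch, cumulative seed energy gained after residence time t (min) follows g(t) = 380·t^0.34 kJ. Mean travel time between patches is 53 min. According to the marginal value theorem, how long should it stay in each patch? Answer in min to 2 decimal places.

By the marginal value theorem, leave when the instantaneous gain rate g'(t) equals the habitat-wide average g(t)/(T + t).
g'(t) = 0.34·380·t^-0.66. Setting 0.34·380·t^-0.66 = 380·t^0.34/(53+t) gives 0.34(53+t) = t, so 0.66·t = 0.34×53.
t* = 0.34×53/0.66 = 27.3 min.

27.30 min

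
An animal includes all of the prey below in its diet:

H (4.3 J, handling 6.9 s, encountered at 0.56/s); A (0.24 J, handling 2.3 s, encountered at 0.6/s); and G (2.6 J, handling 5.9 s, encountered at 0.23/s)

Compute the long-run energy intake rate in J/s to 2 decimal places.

0.41 J/s

R = (0.56×4.3 + 0.6×0.24 + 0.23×2.6) / (1 + 0.56×6.9 + 0.6×2.3 + 0.23×5.9) = 3.15/7.601 = 0.4144 J/s.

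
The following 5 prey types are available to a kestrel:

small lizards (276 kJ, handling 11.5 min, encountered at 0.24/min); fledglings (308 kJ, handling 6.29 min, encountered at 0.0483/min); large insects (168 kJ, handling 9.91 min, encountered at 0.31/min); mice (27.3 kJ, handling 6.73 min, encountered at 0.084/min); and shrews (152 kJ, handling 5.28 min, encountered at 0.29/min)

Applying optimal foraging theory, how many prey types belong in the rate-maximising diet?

3

E/h in descending order: fledglings 49, shrews 28.8, small lizards 24, large insects 17, mice 4.06 kJ/min. The optimal diet is the largest prefix of this list for which every included type satisfies E_i/h_i > R on the types above it.
Rate on top 1: 11.41. shrews: 28.8 > 11.41 → include.
Rate on top 2: 20.8. small lizards: 24 > 20.8 → include.
Rate on top 3: 22.38. large insects: 17 < 22.38 → exclude; stop.
Optimal diet: fledglings, shrews, small lizards — 3 of 5 types.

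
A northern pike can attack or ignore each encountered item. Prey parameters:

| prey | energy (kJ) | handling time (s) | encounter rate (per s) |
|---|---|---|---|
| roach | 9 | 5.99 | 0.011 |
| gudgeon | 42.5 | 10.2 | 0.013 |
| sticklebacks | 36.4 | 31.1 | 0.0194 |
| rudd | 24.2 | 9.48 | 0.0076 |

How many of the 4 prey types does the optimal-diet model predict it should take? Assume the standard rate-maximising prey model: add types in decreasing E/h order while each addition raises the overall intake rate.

Rank by E/h (kJ/s): gudgeon 4.17, rudd 2.55, roach 1.5, sticklebacks 1.17. Include each in turn until the next type's E/h falls below the running intake rate.
Rate on top 1: 0.4878. rudd: 2.55 > 0.4878 → include.
Rate on top 2: 0.6113. roach: 1.5 > 0.6113 → include.
Rate on top 3: 0.6575. sticklebacks: 1.17 > 0.6575 → include.
Optimal diet: gudgeon, rudd, roach, sticklebacks — 4 of 4 types.

4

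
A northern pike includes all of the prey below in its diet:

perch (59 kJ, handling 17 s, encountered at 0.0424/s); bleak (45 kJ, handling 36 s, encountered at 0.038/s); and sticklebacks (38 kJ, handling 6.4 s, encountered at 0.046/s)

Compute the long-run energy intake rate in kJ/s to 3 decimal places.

1.762 kJ/s

Energy encountered per unit search time: 0.0424×59 + 0.038×45 + 0.046×38 = 5.96 kJ/s.
Handling time per unit search time: 0.0424×17 + 0.038×36 + 0.046×6.4 = 2.383.
Rate = 5.96/(1 + 2.383) = 1.762 kJ/s.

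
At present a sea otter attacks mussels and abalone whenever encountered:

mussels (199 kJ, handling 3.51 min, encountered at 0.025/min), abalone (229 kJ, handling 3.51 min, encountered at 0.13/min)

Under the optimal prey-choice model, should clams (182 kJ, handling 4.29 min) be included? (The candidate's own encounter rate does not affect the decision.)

On mussels and abalone alone, R = ΣλE/(1+Σλh) = 34.74/1.544 = 22.5 kJ/min.
clams: E/h = 182/4.29 = 42.42 kJ/min.
42.42 > 22.5, so adding clams raises the average — include it.

Yes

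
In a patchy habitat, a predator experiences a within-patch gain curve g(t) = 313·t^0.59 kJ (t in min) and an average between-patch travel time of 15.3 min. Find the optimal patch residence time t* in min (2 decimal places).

22.02 min

By the marginal value theorem, leave when the instantaneous gain rate g'(t) equals the habitat-wide average g(t)/(T + t).
g'(t) = 0.59·313·t^-0.41. Setting 0.59·313·t^-0.41 = 313·t^0.59/(15.3+t) gives 0.59(15.3+t) = t, so 0.41·t = 0.59×15.3.
t* = 0.59×15.3/0.41 = 22.02 min.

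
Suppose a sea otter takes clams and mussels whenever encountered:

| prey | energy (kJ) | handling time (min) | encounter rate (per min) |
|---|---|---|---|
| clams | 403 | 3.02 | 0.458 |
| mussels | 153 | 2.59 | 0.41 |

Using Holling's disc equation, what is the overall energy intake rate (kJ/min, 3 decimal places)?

R = Σλ_iE_i / (1 + Σλ_ih_i)
Numerator: 0.458×403 + 0.41×153 = 247.3
Denominator: 1 + 0.458×3.02 + 0.41×2.59 = 3.445
R = 247.3/3.445 = 71.79 kJ/min

71.785 kJ/min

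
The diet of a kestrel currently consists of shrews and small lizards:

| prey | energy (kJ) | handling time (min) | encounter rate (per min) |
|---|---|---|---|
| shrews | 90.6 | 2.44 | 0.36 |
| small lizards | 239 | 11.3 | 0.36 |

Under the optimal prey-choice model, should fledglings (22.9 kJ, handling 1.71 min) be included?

Current rate: (0.36×90.6 + 0.36×239)/(1 + 0.36×2.44 + 0.36×11.3) = 19.95 kJ/min.
fledglings: E/h = 22.9/1.71 = 13.39 kJ/min.
Since 13.39 < R, time spent handling fledglings is better spent searching.

No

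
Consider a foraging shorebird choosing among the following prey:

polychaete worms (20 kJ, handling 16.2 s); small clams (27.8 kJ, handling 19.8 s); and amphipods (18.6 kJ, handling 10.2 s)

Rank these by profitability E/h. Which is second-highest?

small clams

Profitability E/h (kJ/s): polychaete worms = 20/16.2 = 1.23, small clams = 27.8/19.8 = 1.4, amphipods = 18.6/10.2 = 1.82.
Ranked: amphipods > small clams > polychaete worms.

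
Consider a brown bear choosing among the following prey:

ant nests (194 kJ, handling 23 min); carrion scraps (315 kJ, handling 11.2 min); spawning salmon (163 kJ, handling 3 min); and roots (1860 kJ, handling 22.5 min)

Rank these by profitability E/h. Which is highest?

In descending order of E/h:
roots: 1860/22.5 = 82.7 kJ/min
spawning salmon: 163/3 = 54.3 kJ/min
carrion scraps: 315/11.2 = 28.1 kJ/min
ant nests: 194/23 = 8.43 kJ/min

roots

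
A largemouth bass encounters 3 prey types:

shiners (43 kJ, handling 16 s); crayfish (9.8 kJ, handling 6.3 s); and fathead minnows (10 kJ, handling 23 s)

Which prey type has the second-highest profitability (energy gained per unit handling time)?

In descending order of E/h:
shiners: 43/16 = 2.69 kJ/s
crayfish: 9.8/6.3 = 1.56 kJ/s
fathead minnows: 10/23 = 0.435 kJ/s

crayfish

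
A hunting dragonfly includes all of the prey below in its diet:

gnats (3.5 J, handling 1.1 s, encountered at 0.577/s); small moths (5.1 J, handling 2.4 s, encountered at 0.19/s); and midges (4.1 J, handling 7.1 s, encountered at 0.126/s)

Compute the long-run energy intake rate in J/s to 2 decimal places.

1.17 J/s

R = (0.577×3.5 + 0.19×5.1 + 0.126×4.1) / (1 + 0.577×1.1 + 0.19×2.4 + 0.126×7.1) = 3.505/2.985 = 1.174 J/s.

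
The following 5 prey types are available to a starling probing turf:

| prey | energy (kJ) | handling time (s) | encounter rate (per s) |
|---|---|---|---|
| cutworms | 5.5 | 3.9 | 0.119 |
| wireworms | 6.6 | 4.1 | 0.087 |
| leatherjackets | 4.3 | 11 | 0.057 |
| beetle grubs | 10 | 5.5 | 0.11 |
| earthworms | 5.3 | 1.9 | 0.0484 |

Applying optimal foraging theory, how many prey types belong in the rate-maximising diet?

4

Rank by E/h (kJ/s): earthworms 2.79, beetle grubs 1.82, wireworms 1.61, cutworms 1.41, leatherjackets 0.391. Include each in turn until the next type's E/h falls below the running intake rate.
Rate on top 1: 0.2349. beetle grubs: 1.82 > 0.2349 → include.
Rate on top 2: 0.7994. wireworms: 1.61 > 0.7994 → include.
Rate on top 3: 0.9401. cutworms: 1.41 > 0.9401 → include.
Rate on top 4: 1.027. leatherjackets: 0.391 < 1.027 → exclude; stop.
Optimal diet: earthworms, beetle grubs, wireworms, cutworms — 4 of 5 types.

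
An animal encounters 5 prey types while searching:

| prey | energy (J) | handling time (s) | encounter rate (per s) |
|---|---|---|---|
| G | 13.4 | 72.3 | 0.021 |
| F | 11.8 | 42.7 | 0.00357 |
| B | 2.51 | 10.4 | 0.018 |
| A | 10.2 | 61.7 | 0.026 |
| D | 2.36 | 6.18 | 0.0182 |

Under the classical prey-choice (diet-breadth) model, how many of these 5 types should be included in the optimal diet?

5

Rank by E/h (J/s): D 0.382, F 0.276, B 0.241, G 0.185, A 0.165. Include each in turn until the next type's E/h falls below the running intake rate.
Rate on top 1: 0.03861. F: 0.276 > 0.03861 → include.
Rate on top 2: 0.06726. B: 0.241 > 0.06726 → include.
Rate on top 3: 0.0897. G: 0.185 > 0.0897 → include.
Rate on top 4: 0.1386. A: 0.165 > 0.1386 → include.
Optimal diet: D, F, B, G, A — 5 of 5 types.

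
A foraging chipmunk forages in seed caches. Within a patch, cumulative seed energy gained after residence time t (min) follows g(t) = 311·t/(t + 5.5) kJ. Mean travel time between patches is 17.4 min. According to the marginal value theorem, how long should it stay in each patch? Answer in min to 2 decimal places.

By the marginal value theorem, leave when the instantaneous gain rate g'(t) equals the habitat-wide average g(t)/(T + t).
g'(t) = 311·5.5/(t + 5.5)². Setting 311·5.5/(t+5.5)² = 311t/[(t+5.5)(17.4+t)] gives 5.5(17.4+t) = t(t+5.5), so t² = 5.5×17.4 = 95.7.
t* = √95.7 = 9.783 min.

9.78 min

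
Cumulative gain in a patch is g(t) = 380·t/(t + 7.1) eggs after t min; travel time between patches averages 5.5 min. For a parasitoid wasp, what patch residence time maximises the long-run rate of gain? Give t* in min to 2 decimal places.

6.25 min

By the marginal value theorem, leave when the instantaneous gain rate g'(t) equals the habitat-wide average g(t)/(T + t).
g'(t) = 380·7.1/(t + 7.1)². Setting 380·7.1/(t+7.1)² = 380t/[(t+7.1)(5.5+t)] gives 7.1(5.5+t) = t(t+7.1), so t² = 7.1×5.5 = 39.05.
t* = √39.05 = 6.249 min.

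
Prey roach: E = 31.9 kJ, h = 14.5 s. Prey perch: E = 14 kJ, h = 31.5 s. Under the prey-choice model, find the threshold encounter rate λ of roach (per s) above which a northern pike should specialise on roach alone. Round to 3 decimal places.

0.017 per s

At the threshold, the rate on roach alone equals the profitability of perch: λ·31.9/(1 + λ·14.5) = 14/31.5 = 0.4444.
Rearranging, λ(31.9 − 0.4444×14.5) = 0.4444, so λ = 0.4444/25.46 = 0.01746 per s.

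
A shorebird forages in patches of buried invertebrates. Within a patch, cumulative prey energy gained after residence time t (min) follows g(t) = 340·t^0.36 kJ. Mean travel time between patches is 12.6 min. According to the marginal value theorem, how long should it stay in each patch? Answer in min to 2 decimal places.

7.09 min

Optimal t* satisfies g'(t*) = g(t*)/(T + t*).
g'(t) = 0.36·340·t^-0.64. Setting 0.36·340·t^-0.64 = 340·t^0.36/(12.6+t) gives 0.36(12.6+t) = t, so 0.64·t = 0.36×12.6.
t* = 0.36×12.6/0.64 = 7.087 min.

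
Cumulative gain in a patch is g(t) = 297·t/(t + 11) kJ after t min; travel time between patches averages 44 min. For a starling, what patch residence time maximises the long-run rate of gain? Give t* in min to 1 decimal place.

22.0 min

Maximise g(t)/(T+t): set derivative to zero → g'(t)(T+t) = g(t).
g'(t) = 297·11/(t + 11)². Setting 297·11/(t+11)² = 297t/[(t+11)(44+t)] gives 11(44+t) = t(t+11), so t² = 11×44 = 484.
t* = √484 = 22 min.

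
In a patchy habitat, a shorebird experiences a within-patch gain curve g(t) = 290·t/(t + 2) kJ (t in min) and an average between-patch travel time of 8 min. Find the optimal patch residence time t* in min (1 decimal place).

Maximise g(t)/(T+t): set derivative to zero → g'(t)(T+t) = g(t).
g'(t) = 290·2/(t + 2)². Setting 290·2/(t+2)² = 290t/[(t+2)(8+t)] gives 2(8+t) = t(t+2), so t² = 2×8 = 16.
t* = √16 = 4 min.

4.0 min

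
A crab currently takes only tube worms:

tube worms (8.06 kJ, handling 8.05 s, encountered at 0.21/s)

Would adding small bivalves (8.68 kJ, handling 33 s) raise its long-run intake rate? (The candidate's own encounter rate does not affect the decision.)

No

Current rate: (0.21×8.06)/(1 + 0.21×8.05) = 0.6291 kJ/s.
Profitability of small bivalves: 8.68/33 = 0.263 kJ/s.
0.263 < 0.6291, so adding small bivalves would lower the average — exclude it.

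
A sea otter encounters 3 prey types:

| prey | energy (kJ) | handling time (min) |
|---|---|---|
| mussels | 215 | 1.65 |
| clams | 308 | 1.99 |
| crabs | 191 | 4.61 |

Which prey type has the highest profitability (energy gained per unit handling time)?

clams

In descending order of E/h:
clams: 308/1.99 = 155 kJ/min
mussels: 215/1.65 = 130 kJ/min
crabs: 191/4.61 = 41.4 kJ/min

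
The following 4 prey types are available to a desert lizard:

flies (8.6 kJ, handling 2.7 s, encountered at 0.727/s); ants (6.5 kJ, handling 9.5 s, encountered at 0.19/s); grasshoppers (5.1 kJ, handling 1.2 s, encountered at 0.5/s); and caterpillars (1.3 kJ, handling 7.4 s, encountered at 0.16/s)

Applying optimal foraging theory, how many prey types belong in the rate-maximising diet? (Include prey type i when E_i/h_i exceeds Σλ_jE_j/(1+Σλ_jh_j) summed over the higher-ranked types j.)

Rank by E/h (kJ/s): grasshoppers 4.25, flies 3.19, ants 0.684, caterpillars 0.176. Include each in turn until the next type's E/h falls below the running intake rate.
Rate on top 1: 1.594. flies: 3.19 > 1.594 → include.
Rate on top 2: 2.471. ants: 0.684 < 2.471 → exclude; stop.
Optimal diet: grasshoppers, flies — 2 of 4 types.

2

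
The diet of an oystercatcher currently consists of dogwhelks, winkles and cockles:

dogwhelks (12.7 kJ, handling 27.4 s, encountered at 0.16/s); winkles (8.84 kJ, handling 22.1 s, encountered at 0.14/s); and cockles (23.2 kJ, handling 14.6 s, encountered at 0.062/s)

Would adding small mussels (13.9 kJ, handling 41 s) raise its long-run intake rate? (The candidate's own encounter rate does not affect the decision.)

Current rate: (0.16×12.7 + 0.14×8.84 + 0.062×23.2)/(1 + 0.16×27.4 + 0.14×22.1 + 0.062×14.6) = 0.5017 kJ/s.
small mussels: E/h = 13.9/41 = 0.339 kJ/s.
0.339 < 0.5017, so adding small mussels would lower the average — exclude it.

No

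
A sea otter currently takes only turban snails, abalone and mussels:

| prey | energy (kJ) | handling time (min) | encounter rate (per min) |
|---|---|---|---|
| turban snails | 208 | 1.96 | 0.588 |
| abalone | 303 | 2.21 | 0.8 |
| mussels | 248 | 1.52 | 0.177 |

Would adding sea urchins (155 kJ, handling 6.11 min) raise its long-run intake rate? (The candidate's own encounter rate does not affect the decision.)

Intake rate on the current diet: R = (0.588×208 + 0.8×303 + 0.177×248) / (1 + 0.588×1.96 + 0.8×2.21 + 0.177×1.52) = 408.6/4.19 = 97.53 kJ/min.
sea urchins: E/h = 155/6.11 = 25.37 kJ/min.
25.37 < 97.53, so adding sea urchins would lower the average — exclude it.

No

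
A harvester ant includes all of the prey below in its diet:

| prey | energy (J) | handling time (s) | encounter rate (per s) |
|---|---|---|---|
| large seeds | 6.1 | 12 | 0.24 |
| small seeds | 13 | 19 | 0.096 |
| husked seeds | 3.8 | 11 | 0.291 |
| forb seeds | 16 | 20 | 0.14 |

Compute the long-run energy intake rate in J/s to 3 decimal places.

Energy encountered per unit search time: 0.24×6.1 + 0.096×13 + 0.291×3.8 + 0.14×16 = 6.058 J/s.
Handling time per unit search time: 0.24×12 + 0.096×19 + 0.291×11 + 0.14×20 = 10.71.
Rate = 6.058/(1 + 10.71) = 0.5175 J/s.

0.518 J/s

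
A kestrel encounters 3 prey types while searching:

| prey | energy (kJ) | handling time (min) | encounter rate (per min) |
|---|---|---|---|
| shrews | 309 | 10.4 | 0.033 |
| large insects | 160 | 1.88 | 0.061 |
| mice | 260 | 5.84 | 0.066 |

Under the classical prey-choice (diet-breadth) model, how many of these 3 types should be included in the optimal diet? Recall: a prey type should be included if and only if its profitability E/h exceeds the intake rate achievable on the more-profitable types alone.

Rank by E/h (kJ/min): large insects 85.1, mice 44.5, shrews 29.7. Include each in turn until the next type's E/h falls below the running intake rate.
Rate on top 1: 8.756. mice: 44.5 > 8.756 → include.
Rate on top 2: 17.95. shrews: 29.7 > 17.95 → include.
Optimal diet: large insects, mice, shrews — 3 of 3 types.

3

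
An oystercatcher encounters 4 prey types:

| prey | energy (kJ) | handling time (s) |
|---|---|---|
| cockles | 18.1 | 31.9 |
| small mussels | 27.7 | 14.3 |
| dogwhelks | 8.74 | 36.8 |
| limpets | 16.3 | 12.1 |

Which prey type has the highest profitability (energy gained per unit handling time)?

small mussels

In descending order of E/h:
small mussels: 27.7/14.3 = 1.94 kJ/s
limpets: 16.3/12.1 = 1.35 kJ/s
cockles: 18.1/31.9 = 0.567 kJ/s
dogwhelks: 8.74/36.8 = 0.238 kJ/s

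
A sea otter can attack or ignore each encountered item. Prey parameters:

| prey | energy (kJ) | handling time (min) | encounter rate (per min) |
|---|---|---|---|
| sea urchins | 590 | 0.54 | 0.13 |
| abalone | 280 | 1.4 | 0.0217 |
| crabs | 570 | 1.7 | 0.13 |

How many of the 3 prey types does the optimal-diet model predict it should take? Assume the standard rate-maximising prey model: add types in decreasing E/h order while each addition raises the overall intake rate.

3

Profitabilities (E/h, kJ/min): sea urchins 1.09e+03, crabs 335, abalone 200. Add prey in this order while the next type's profitability exceeds the intake rate on those already taken.
Rate on top 1: 71.67. crabs: 335 > 71.67 → include.
Rate on top 2: 116.8. abalone: 200 > 116.8 → include.
Optimal diet: sea urchins, crabs, abalone — 3 of 3 types.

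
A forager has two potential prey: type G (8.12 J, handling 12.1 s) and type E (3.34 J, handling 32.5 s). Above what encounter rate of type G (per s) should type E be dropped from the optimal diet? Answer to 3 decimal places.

0.015 per s

The zero-one rule: include type E iff E₂/h₂ > λE₁/(1+λh₁). Equality gives the switch point.
λE₁h₂ = E₂ + λE₂h₁ ⇒ λ = E₂/(E₁h₂ − E₂h₁) = 3.34/(263.9 − 40.41) = 0.01495 per s.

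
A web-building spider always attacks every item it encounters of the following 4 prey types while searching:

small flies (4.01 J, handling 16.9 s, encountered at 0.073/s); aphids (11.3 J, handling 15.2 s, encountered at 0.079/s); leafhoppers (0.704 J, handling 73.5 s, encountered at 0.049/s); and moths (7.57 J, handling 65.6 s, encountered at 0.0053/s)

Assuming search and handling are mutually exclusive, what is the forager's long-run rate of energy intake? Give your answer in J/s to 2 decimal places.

R = (0.073×4.01 + 0.079×11.3 + 0.049×0.704 + 0.0053×7.57) / (1 + 0.073×16.9 + 0.079×15.2 + 0.049×73.5 + 0.0053×65.6) = 1.26/7.384 = 0.1707 J/s.

0.17 J/s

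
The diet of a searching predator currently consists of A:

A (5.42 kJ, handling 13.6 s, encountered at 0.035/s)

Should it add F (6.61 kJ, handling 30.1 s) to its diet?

On A alone, R = ΣλE/(1+Σλh) = 0.1897/1.476 = 0.1285 kJ/s.
Profitability of F: 6.61/30.1 = 0.2196 kJ/s.
0.2196 > 0.1285, so adding F raises the average — include it.

Yes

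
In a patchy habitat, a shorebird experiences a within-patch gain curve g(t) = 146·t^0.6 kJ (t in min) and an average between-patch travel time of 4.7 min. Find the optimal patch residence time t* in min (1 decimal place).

Optimal t* satisfies g'(t*) = g(t*)/(T + t*).
g'(t) = 0.6·146·t^-0.4. Setting 0.6·146·t^-0.4 = 146·t^0.6/(4.7+t) gives 0.6(4.7+t) = t, so 0.40·t = 0.6×4.7.
t* = 0.6×4.7/0.40 = 7.05 min.

7.0 min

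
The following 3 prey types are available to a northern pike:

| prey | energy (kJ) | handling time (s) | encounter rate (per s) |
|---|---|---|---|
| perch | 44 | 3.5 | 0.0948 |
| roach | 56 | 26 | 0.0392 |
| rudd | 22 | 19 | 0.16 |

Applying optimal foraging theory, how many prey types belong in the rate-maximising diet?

E/h in descending order: perch 12.6, roach 2.15, rudd 1.16 kJ/s. The optimal diet is the largest prefix of this list for which every included type satisfies E_i/h_i > R on the types above it.
Rate on top 1: 3.132. roach: 2.15 < 3.132 → exclude; stop.
Optimal diet: perch — 1 of 3 types.

1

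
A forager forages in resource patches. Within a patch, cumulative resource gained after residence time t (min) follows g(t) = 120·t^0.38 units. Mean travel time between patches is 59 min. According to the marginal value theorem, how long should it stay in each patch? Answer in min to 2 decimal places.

Optimal t* satisfies g'(t*) = g(t*)/(T + t*).
g'(t) = 0.38·120·t^-0.62. Setting 0.38·120·t^-0.62 = 120·t^0.38/(59+t) gives 0.38(59+t) = t, so 0.62·t = 0.38×59.
t* = 0.38×59/0.62 = 36.16 min.

36.16 min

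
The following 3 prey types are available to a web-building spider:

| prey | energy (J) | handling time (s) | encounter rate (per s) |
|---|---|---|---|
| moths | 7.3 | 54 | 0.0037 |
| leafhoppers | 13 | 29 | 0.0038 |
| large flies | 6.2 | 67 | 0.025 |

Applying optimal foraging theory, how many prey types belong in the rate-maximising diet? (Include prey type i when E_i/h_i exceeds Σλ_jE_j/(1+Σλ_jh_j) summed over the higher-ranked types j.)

E/h in descending order: leafhoppers 0.448, moths 0.135, large flies 0.0925 J/s. The optimal diet is the largest prefix of this list for which every included type satisfies E_i/h_i > R on the types above it.
Rate on top 1: 0.0445. moths: 0.135 > 0.0445 → include.
Rate on top 2: 0.05833. large flies: 0.0925 > 0.05833 → include.
Optimal diet: leafhoppers, moths, large flies — 3 of 3 types.

3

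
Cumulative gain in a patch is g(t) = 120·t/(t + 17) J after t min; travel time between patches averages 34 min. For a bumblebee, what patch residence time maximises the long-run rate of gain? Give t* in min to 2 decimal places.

24.04 min

Optimal t* satisfies g'(t*) = g(t*)/(T + t*).
g'(t) = 120·17/(t + 17)². Setting 120·17/(t+17)² = 120t/[(t+17)(34+t)] gives 17(34+t) = t(t+17), so t² = 17×34 = 578.
t* = √578 = 24.04 min.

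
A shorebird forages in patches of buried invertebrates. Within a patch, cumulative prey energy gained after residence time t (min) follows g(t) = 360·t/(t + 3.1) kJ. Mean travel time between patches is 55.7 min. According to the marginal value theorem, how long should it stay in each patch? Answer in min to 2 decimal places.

13.14 min

By the marginal value theorem, leave when the instantaneous gain rate g'(t) equals the habitat-wide average g(t)/(T + t).
g'(t) = 360·3.1/(t + 3.1)². Setting 360·3.1/(t+3.1)² = 360t/[(t+3.1)(55.7+t)] gives 3.1(55.7+t) = t(t+3.1), so t² = 3.1×55.7 = 172.7.
t* = √172.7 = 13.14 min.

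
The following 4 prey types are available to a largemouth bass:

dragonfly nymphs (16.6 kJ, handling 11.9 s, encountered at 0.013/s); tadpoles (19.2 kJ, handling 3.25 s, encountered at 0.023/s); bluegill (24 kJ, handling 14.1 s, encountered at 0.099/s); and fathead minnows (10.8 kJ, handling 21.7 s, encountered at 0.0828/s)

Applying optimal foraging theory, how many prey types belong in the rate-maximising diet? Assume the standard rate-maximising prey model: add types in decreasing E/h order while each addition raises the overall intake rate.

Profitabilities (E/h, kJ/s): tadpoles 5.91, bluegill 1.7, dragonfly nymphs 1.39, fathead minnows 0.498. Add prey in this order while the next type's profitability exceeds the intake rate on those already taken.
Rate on top 1: 0.4109. bluegill: 1.7 > 0.4109 → include.
Rate on top 2: 1.14. dragonfly nymphs: 1.39 > 1.14 → include.
Rate on top 3: 1.155. fathead minnows: 0.498 < 1.155 → exclude; stop.
Optimal diet: tadpoles, bluegill, dragonfly nymphs — 3 of 4 types.

3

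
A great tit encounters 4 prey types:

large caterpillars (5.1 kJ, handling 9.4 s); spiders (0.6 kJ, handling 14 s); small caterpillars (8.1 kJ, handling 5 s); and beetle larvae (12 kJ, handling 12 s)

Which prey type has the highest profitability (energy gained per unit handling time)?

small caterpillars

In descending order of E/h:
small caterpillars: 8.1/5 = 1.62 kJ/s
beetle larvae: 12/12 = 1 kJ/s
large caterpillars: 5.1/9.4 = 0.543 kJ/s
spiders: 0.6/14 = 0.0429 kJ/s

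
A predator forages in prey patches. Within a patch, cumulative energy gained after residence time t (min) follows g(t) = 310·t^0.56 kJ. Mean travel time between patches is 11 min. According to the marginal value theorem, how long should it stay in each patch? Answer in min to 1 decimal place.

14.0 min

By the marginal value theorem, leave when the instantaneous gain rate g'(t) equals the habitat-wide average g(t)/(T + t).
g'(t) = 0.56·310·t^-0.44. Setting 0.56·310·t^-0.44 = 310·t^0.56/(11+t) gives 0.56(11+t) = t, so 0.44·t = 0.56×11.
t* = 0.56×11/0.44 = 14 min.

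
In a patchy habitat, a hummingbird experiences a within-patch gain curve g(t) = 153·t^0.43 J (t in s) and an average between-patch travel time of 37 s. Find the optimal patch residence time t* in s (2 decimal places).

27.91 s

Maximise g(t)/(T+t): set derivative to zero → g'(t)(T+t) = g(t).
g'(t) = 0.43·153·t^-0.57. Setting 0.43·153·t^-0.57 = 153·t^0.43/(37+t) gives 0.43(37+t) = t, so 0.57·t = 0.43×37.
t* = 0.43×37/0.57 = 27.91 s.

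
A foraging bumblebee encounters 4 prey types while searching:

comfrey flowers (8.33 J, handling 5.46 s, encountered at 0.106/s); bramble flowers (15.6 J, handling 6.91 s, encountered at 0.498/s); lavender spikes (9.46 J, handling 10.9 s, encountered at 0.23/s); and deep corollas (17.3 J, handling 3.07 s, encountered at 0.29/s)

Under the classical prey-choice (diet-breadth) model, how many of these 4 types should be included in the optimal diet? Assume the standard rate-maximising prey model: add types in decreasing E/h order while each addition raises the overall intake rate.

Profitabilities (E/h, J/s): deep corollas 5.64, bramble flowers 2.26, comfrey flowers 1.53, lavender spikes 0.868. Add prey in this order while the next type's profitability exceeds the intake rate on those already taken.
Rate on top 1: 2.654. bramble flowers: 2.26 < 2.654 → exclude; stop.
Optimal diet: deep corollas — 1 of 4 types.

1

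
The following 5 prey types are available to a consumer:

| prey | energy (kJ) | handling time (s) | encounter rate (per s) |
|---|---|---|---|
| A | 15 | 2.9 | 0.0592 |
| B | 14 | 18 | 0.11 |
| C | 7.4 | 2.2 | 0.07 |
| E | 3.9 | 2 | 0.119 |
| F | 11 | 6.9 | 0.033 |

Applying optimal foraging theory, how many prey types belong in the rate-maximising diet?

4

Rank by E/h (kJ/s): A 5.17, C 3.36, E 1.95, F 1.59, B 0.778. Include each in turn until the next type's E/h falls below the running intake rate.
Rate on top 1: 0.7579. C: 3.36 > 0.7579 → include.
Rate on top 2: 1.061. E: 1.95 > 1.061 → include.
Rate on top 3: 1.196. F: 1.59 > 1.196 → include.
Rate on top 4: 1.247. B: 0.778 < 1.247 → exclude; stop.
Optimal diet: A, C, E, F — 4 of 5 types.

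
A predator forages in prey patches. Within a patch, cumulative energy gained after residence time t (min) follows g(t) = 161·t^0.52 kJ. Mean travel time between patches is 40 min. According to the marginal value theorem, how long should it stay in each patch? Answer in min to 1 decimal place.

43.3 min

Optimal t* satisfies g'(t*) = g(t*)/(T + t*).
g'(t) = 0.52·161·t^-0.48. Setting 0.52·161·t^-0.48 = 161·t^0.52/(40+t) gives 0.52(40+t) = t, so 0.48·t = 0.52×40.
t* = 0.52×40/0.48 = 43.33 min.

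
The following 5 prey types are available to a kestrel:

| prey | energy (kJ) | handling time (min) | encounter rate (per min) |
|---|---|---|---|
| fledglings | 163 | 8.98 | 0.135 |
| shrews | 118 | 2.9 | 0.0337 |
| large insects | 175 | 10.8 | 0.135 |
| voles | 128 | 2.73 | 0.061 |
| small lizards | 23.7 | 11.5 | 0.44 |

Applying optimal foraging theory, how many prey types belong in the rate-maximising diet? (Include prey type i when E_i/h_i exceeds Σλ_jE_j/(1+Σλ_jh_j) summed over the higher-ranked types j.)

4

Profitabilities (E/h, kJ/min): voles 46.9, shrews 40.7, fledglings 18.2, large insects 16.2, small lizards 2.06. Add prey in this order while the next type's profitability exceeds the intake rate on those already taken.
Rate on top 1: 6.693. shrews: 40.7 > 6.693 → include.
Rate on top 2: 9.321. fledglings: 18.2 > 9.321 → include.
Rate on top 3: 13.64. large insects: 16.2 > 13.64 → include.
Rate on top 4: 14.59. small lizards: 2.06 < 14.59 → exclude; stop.
Optimal diet: voles, shrews, fledglings, large insects — 4 of 5 types.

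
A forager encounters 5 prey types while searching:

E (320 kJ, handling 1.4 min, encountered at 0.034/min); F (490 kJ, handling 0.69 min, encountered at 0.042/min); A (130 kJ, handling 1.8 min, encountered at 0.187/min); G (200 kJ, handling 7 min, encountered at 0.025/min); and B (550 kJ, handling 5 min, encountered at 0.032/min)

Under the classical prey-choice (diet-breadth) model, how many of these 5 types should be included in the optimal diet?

4

Profitabilities (E/h, kJ/min): F 710, E 229, B 110, A 72.2, G 28.6. Add prey in this order while the next type's profitability exceeds the intake rate on those already taken.
Rate on top 1: 20. E: 229 > 20 → include.
Rate on top 2: 29.22. B: 110 > 29.22 → include.
Rate on top 3: 39.67. A: 72.2 > 39.67 → include.
Rate on top 4: 46.64. G: 28.6 < 46.64 → exclude; stop.
Optimal diet: F, E, B, A — 4 of 5 types.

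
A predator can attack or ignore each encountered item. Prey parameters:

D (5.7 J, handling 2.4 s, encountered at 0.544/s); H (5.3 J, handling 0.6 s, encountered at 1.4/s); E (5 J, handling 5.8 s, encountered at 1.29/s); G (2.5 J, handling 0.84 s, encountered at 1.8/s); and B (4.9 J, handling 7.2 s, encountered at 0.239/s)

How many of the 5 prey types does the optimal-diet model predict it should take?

Rank by E/h (J/s): H 8.83, G 2.98, D 2.38, E 0.862, B 0.681. Include each in turn until the next type's E/h falls below the running intake rate.
Rate on top 1: 4.033. G: 2.98 < 4.033 → exclude; stop.
Optimal diet: H — 1 of 5 types.

1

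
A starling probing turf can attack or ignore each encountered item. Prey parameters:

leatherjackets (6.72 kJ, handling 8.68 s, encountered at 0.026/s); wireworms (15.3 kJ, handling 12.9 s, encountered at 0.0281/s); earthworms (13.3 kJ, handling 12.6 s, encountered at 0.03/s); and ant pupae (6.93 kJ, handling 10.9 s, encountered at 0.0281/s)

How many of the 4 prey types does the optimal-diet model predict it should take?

E/h in descending order: wireworms 1.19, earthworms 1.06, leatherjackets 0.774, ant pupae 0.636 kJ/s. The optimal diet is the largest prefix of this list for which every included type satisfies E_i/h_i > R on the types above it.
Rate on top 1: 0.3155. earthworms: 1.06 > 0.3155 → include.
Rate on top 2: 0.4763. leatherjackets: 0.774 > 0.4763 → include.
Rate on top 3: 0.5105. ant pupae: 0.636 > 0.5105 → include.
Optimal diet: wireworms, earthworms, leatherjackets, ant pupae — 4 of 4 types.

4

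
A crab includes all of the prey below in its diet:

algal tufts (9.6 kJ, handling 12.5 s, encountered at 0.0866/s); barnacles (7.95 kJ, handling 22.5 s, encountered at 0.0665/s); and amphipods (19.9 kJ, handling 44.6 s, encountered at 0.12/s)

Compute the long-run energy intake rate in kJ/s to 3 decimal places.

0.420 kJ/s

Energy encountered per unit search time: 0.0866×9.6 + 0.0665×7.95 + 0.12×19.9 = 3.748 kJ/s.
Handling time per unit search time: 0.0866×12.5 + 0.0665×22.5 + 0.12×44.6 = 7.931.
Rate = 3.748/(1 + 7.931) = 0.4197 kJ/s.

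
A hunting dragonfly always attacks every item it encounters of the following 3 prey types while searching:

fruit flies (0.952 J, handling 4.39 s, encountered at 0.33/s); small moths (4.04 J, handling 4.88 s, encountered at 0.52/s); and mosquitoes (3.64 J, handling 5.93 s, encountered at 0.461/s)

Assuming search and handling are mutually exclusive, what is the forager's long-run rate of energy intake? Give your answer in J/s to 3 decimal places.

R = (0.33×0.952 + 0.52×4.04 + 0.461×3.64) / (1 + 0.33×4.39 + 0.52×4.88 + 0.461×5.93) = 4.093/7.72 = 0.5302 J/s.

0.530 J/s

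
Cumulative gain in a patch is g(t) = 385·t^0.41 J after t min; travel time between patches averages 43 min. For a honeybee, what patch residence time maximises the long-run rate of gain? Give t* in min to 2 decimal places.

By the marginal value theorem, leave when the instantaneous gain rate g'(t) equals the habitat-wide average g(t)/(T + t).
g'(t) = 0.41·385·t^-0.59. Setting 0.41·385·t^-0.59 = 385·t^0.41/(43+t) gives 0.41(43+t) = t, so 0.59·t = 0.41×43.
t* = 0.41×43/0.59 = 29.88 min.

29.88 min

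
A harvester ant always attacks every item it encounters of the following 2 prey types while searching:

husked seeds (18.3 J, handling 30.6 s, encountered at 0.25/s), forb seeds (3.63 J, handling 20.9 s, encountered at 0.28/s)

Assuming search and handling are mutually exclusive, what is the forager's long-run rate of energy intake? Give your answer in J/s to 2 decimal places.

Energy encountered per unit search time: 0.25×18.3 + 0.28×3.63 = 5.591 J/s.
Handling time per unit search time: 0.25×30.6 + 0.28×20.9 = 13.5.
Rate = 5.591/(1 + 13.5) = 0.3856 J/s.

0.39 J/s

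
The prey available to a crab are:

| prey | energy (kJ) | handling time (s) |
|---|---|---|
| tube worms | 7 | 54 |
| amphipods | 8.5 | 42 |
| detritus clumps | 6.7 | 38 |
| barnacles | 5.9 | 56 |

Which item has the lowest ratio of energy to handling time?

barnacles

Profitability E/h (kJ/s): tube worms = 7/54 = 0.13, amphipods = 8.5/42 = 0.202, detritus clumps = 6.7/38 = 0.176, barnacles = 5.9/56 = 0.105.
Ranked: amphipods > detritus clumps > tube worms > barnacles.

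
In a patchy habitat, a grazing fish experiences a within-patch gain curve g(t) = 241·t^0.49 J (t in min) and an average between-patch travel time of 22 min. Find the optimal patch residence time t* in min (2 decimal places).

By the marginal value theorem, leave when the instantaneous gain rate g'(t) equals the habitat-wide average g(t)/(T + t).
g'(t) = 0.49·241·t^-0.51. Setting 0.49·241·t^-0.51 = 241·t^0.49/(22+t) gives 0.49(22+t) = t, so 0.51·t = 0.49×22.
t* = 0.49×22/0.51 = 21.14 min.

21.14 min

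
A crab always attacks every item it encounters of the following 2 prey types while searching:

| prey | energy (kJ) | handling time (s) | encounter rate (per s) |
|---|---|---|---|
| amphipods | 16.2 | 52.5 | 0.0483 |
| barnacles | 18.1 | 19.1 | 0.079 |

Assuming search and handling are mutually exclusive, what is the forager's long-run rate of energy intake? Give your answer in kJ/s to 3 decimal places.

0.439 kJ/s

R = (0.0483×16.2 + 0.079×18.1) / (1 + 0.0483×52.5 + 0.079×19.1) = 2.212/5.045 = 0.4386 kJ/s.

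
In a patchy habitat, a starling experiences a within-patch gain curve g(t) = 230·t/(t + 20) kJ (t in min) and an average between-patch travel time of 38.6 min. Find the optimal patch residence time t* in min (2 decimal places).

By the marginal value theorem, leave when the instantaneous gain rate g'(t) equals the habitat-wide average g(t)/(T + t).
g'(t) = 230·20/(t + 20)². Setting 230·20/(t+20)² = 230t/[(t+20)(38.6+t)] gives 20(38.6+t) = t(t+20), so t² = 20×38.6 = 772.
t* = √772 = 27.78 min.

27.78 min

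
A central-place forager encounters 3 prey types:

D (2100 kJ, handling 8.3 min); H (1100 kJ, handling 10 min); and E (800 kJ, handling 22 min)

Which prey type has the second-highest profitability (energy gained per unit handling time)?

Profitability E/h (kJ/min): D = 2100/8.3 = 253, H = 1100/10 = 110, E = 800/22 = 36.4.
Ranked: D > H > E.

H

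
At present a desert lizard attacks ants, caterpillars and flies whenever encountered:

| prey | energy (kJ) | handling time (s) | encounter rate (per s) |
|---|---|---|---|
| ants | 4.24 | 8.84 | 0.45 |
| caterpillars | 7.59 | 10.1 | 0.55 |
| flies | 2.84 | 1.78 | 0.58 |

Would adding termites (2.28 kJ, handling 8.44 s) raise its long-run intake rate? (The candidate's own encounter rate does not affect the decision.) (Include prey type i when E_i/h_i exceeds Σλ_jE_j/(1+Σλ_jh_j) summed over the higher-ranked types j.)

On ants, caterpillars and flies alone, R = ΣλE/(1+Σλh) = 7.73/11.57 = 0.6683 kJ/s.
termites: E/h = 2.28/8.44 = 0.2701 kJ/s.
Since 0.2701 < R, time spent handling termites is better spent searching.

No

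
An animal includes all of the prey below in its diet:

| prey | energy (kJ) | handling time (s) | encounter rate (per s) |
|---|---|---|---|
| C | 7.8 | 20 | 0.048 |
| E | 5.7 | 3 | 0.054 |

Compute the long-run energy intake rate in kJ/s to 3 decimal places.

0.321 kJ/s

R = Σλ_iE_i / (1 + Σλ_ih_i)
Numerator: 0.048×7.8 + 0.054×5.7 = 0.6822
Denominator: 1 + 0.048×20 + 0.054×3 = 2.122
R = 0.6822/2.122 = 0.3215 kJ/s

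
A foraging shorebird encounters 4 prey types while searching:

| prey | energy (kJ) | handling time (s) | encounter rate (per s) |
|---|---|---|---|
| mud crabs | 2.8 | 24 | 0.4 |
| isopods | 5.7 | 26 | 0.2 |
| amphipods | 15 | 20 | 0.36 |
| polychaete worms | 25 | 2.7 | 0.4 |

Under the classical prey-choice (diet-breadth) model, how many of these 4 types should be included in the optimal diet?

E/h in descending order: polychaete worms 9.26, amphipods 0.75, isopods 0.219, mud crabs 0.117 kJ/s. The optimal diet is the largest prefix of this list for which every included type satisfies E_i/h_i > R on the types above it.
Rate on top 1: 4.808. amphipods: 0.75 < 4.808 → exclude; stop.
Optimal diet: polychaete worms — 1 of 4 types.

1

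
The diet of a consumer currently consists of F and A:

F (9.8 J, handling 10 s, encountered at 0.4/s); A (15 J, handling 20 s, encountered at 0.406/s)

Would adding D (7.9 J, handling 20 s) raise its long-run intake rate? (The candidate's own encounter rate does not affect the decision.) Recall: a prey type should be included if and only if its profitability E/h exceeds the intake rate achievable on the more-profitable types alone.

No

On F and A alone, R = ΣλE/(1+Σλh) = 10.01/13.12 = 0.763 J/s.
D: E/h = 7.9/20 = 0.395 J/s.
0.395 < 0.763, so adding D would lower the average — exclude it.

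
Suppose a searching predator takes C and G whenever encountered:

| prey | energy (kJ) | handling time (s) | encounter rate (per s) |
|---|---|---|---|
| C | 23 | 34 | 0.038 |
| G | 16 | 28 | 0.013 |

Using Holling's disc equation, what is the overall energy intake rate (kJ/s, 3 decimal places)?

0.407 kJ/s

R = (0.038×23 + 0.013×16) / (1 + 0.038×34 + 0.013×28) = 1.082/2.656 = 0.4074 kJ/s.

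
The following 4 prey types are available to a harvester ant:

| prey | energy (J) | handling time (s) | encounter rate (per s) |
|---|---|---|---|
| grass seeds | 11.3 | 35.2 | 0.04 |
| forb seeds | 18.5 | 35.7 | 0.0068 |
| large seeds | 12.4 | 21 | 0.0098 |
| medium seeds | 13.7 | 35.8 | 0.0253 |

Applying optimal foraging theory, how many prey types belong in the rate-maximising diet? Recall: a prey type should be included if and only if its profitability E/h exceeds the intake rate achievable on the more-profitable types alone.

4

Profitabilities (E/h, J/s): large seeds 0.59, forb seeds 0.518, medium seeds 0.383, grass seeds 0.321. Add prey in this order while the next type's profitability exceeds the intake rate on those already taken.
Rate on top 1: 0.1008. forb seeds: 0.518 > 0.1008 → include.
Rate on top 2: 0.1707. medium seeds: 0.383 > 0.1707 → include.
Rate on top 3: 0.2523. grass seeds: 0.321 > 0.2523 → include.
Optimal diet: large seeds, forb seeds, medium seeds, grass seeds — 4 of 4 types.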